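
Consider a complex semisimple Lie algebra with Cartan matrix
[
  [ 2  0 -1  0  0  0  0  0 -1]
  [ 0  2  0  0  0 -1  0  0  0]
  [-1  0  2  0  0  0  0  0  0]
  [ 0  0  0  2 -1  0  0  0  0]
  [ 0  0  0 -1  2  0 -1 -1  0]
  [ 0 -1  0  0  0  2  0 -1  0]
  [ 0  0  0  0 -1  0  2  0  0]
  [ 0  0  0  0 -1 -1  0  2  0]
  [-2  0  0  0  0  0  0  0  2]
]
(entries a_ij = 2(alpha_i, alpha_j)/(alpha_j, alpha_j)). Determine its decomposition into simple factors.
type C_3 ⊕ type D_6

The diagram associated to this matrix has two connected components: the simple roots {alpha_1, alpha_3, alpha_9} form a chain of 3 nodes with a double edge at one end; the terminal node there is the unique long simple root (C_3), and {alpha_2, alpha_4, alpha_5, alpha_6, alpha_7, alpha_8} form a chain of 4 nodes with a fork of two nodes at one end (D_6). A semisimple Lie algebra decomposes uniquely as the direct sum of simple ideals, one per connected component of its Dynkin diagram, so g ≅ C_3 ⊕ D_6 (dimension 21 + 66 = 87).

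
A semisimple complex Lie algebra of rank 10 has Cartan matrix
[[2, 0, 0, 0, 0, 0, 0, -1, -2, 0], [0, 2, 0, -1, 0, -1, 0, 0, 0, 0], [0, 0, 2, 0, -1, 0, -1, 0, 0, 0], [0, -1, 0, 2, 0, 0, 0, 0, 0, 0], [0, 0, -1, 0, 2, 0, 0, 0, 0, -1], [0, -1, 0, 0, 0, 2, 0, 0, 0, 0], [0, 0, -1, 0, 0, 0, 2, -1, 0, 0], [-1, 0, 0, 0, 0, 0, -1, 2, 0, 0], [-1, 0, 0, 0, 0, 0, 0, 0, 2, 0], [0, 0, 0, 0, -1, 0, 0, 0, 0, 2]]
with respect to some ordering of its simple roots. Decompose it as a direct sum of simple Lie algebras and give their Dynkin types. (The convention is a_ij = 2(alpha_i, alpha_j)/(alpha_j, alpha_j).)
The diagram associated to this matrix has two connected components: the simple roots {alpha_2, alpha_4, alpha_6} form a chain of 3 nodes with single edges (A_3), and {alpha_1, alpha_3, alpha_5, alpha_7, alpha_8, alpha_9, alpha_10} form a chain of 7 nodes with a double edge at one end; the terminal node there is the unique short simple root (B_7). A semisimple Lie algebra decomposes uniquely as the direct sum of simple ideals, one per connected component of its Dynkin diagram, so g ≅ A_3 ⊕ B_7 (dimension 15 + 105 = 120).

A_3 (sl(4)) ⊕ B_7 (so(15))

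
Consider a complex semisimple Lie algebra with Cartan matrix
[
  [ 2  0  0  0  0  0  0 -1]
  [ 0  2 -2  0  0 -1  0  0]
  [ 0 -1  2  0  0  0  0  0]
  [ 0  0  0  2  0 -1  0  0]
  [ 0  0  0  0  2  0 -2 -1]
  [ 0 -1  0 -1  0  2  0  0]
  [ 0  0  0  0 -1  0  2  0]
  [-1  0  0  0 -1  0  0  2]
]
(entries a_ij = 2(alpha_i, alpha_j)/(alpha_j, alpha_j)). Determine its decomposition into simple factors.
The diagram associated to this matrix has two connected components: the simple roots {alpha_1, alpha_5, alpha_7, alpha_8} form a chain of 4 nodes with a double edge at one end; the terminal node there is the unique short simple root (B_4), and {alpha_2, alpha_3, alpha_4, alpha_6} form a chain of 4 nodes with a double edge at one end; the terminal node there is the unique short simple root (B_4). A semisimple Lie algebra decomposes uniquely as the direct sum of simple ideals, one per connected component of its Dynkin diagram, so g ≅ B_4 ⊕ B_4 (dimension 36 + 36 = 72).

B_4 + B_4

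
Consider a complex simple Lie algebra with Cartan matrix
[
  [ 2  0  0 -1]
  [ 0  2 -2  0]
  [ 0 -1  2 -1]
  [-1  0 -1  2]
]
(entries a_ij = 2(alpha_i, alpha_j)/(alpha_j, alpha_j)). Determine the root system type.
The matrix has rank 4 with 2's on the diagonal. Reading the off-diagonal entries as Dynkin edges (a single edge where a_ij = a_ji = -1; a double or triple edge where a_ij * a_ji = 2 or 3), the diagram is a chain of 4 nodes with a double edge at one end; the terminal node there is the unique long simple root (C_4). One simple-root ordering that puts it in standard form is (alpha_1, alpha_4, alpha_3, alpha_2). So the algebra is type C_4, i.e. sp(8).

C_4 (sp(8))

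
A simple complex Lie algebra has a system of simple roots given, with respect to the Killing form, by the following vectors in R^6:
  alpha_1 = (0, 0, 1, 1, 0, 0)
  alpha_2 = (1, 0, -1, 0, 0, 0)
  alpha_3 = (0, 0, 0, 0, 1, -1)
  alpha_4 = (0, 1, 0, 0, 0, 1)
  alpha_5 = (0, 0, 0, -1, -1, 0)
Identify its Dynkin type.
A5

Compute the Cartan integers a_ij = 2(alpha_i, alpha_j)/(alpha_j, alpha_j); the resulting 5x5 Cartan matrix is
[[2, -1, 0, 0, -1], [-1, 2, 0, 0, 0], [0, 0, 2, -1, -1], [0, 0, -1, 2, 0], [-1, 0, -1, 0, 2]].
All simple roots have the same length, so the diagram is simply laced. The associated Dynkin diagram is a chain of 5 nodes with single edges (A_5), so the type is A_5 (the algebra sl(6)).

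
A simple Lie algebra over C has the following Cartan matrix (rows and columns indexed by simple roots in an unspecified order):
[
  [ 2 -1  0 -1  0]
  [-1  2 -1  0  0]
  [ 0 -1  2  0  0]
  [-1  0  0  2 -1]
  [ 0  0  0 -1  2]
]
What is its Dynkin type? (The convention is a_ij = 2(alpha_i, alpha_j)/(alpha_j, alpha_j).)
type A_5

The matrix has rank 5 with 2's on the diagonal. Reading the off-diagonal entries as Dynkin edges (a single edge where a_ij = a_ji = -1; a double or triple edge where a_ij * a_ji = 2 or 3), the diagram is a chain of 5 nodes with single edges (A_5). One simple-root ordering that puts it in standard form is (alpha_3, alpha_2, alpha_1, alpha_4, alpha_5). So the algebra is type A_5, i.e. sl(6).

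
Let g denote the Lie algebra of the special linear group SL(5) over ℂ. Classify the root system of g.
This is sl(5), which has dimension 5^2 - 1 = 24 and rank 5 - 1 = 4 (a Cartan subalgebra is the diagonal traceless matrices). In the classification of classical Lie algebras, the special linear algebra sl(n+1) has type A_n; here n = 4, so the Dynkin diagram is a chain of 4 nodes with single edges (A_4). Hence the type is A_4.

A4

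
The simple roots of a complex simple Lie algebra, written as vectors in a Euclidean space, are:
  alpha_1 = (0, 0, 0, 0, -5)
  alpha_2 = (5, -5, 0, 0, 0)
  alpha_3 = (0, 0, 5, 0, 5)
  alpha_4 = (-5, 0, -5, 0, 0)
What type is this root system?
Compute the Cartan integers a_ij = 2(alpha_i, alpha_j)/(alpha_j, alpha_j); the resulting 4x4 Cartan matrix is
[[2, 0, -1, 0], [0, 2, 0, -1], [-2, 0, 2, -1], [0, -1, -1, 2]].
The roots have two lengths (squared-length ratio 2:1); the short ones are alpha_{1}. The associated Dynkin diagram is a chain of 4 nodes with a double edge at one end; the terminal node there is the unique short simple root (B_4), so the type is B_4 (the algebra so(9)).

type B_4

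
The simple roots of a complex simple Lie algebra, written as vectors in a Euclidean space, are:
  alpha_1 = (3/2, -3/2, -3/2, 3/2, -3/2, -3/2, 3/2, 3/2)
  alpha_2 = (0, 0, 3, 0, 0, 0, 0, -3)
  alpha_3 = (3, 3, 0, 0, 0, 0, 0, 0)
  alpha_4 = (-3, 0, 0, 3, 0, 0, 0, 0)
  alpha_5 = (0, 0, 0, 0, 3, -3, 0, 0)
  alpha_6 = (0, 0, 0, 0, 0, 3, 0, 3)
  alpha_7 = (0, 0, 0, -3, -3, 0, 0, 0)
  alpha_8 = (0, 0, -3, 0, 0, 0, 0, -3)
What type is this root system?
Compute the Cartan integers a_ij = 2(alpha_i, alpha_j)/(alpha_j, alpha_j); the resulting 8x8 Cartan matrix is
[[2, -1, 0, 0, 0, 0, 0, 0], [-1, 2, 0, 0, 0, -1, 0, 0], [0, 0, 2, -1, 0, 0, 0, 0], [0, 0, -1, 2, 0, 0, -1, 0], [0, 0, 0, 0, 2, -1, -1, 0], [0, -1, 0, 0, -1, 2, 0, -1], [0, 0, 0, -1, -1, 0, 2, 0], [0, 0, 0, 0, 0, -1, 0, 2]].
All simple roots have the same length, so the diagram is simply laced. The associated Dynkin diagram is a chain of 7 nodes with one extra node attached to the third node from one end (E_8), so the type is E_8.

E_8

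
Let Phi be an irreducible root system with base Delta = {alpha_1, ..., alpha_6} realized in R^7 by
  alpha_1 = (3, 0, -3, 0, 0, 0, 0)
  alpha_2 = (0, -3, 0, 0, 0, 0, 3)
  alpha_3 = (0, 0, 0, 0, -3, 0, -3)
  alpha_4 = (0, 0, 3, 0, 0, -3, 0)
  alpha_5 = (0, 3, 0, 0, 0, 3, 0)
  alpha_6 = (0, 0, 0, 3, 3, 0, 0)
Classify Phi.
Compute the Cartan integers a_ij = 2(alpha_i, alpha_j)/(alpha_j, alpha_j); the resulting 6x6 Cartan matrix is
[[2, 0, 0, -1, 0, 0], [0, 2, -1, 0, -1, 0], [0, -1, 2, 0, 0, -1], [-1, 0, 0, 2, -1, 0], [0, -1, 0, -1, 2, 0], [0, 0, -1, 0, 0, 2]].
All simple roots have the same length, so the diagram is simply laced. The associated Dynkin diagram is a chain of 6 nodes with single edges (A_6), so the type is A_6 (the algebra sl(7)).

A6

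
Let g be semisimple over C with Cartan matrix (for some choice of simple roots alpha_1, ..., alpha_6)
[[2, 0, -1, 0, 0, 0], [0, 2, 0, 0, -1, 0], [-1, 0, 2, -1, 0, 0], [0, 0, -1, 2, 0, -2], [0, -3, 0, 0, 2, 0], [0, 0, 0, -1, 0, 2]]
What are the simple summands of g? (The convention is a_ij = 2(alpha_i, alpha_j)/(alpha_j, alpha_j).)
B_4 + G_2

The diagram associated to this matrix has two connected components: the simple roots {alpha_1, alpha_3, alpha_4, alpha_6} form a chain of 4 nodes with a double edge at one end; the terminal node there is the unique short simple root (B_4), and {alpha_2, alpha_5} form two nodes joined by a triple edge (G_2). A semisimple Lie algebra decomposes uniquely as the direct sum of simple ideals, one per connected component of its Dynkin diagram, so g ≅ B_4 ⊕ G_2 (dimension 36 + 14 = 50).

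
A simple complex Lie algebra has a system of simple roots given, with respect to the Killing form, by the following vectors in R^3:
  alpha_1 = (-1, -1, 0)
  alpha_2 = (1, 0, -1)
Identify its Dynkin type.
Compute the Cartan integers a_ij = 2(alpha_i, alpha_j)/(alpha_j, alpha_j); the resulting 2x2 Cartan matrix is
[[2, -1], [-1, 2]].
All simple roots have the same length, so the diagram is simply laced. The associated Dynkin diagram is a chain of 2 nodes with single edges (A_2), so the type is A_2 (the algebra sl(3)).

A_2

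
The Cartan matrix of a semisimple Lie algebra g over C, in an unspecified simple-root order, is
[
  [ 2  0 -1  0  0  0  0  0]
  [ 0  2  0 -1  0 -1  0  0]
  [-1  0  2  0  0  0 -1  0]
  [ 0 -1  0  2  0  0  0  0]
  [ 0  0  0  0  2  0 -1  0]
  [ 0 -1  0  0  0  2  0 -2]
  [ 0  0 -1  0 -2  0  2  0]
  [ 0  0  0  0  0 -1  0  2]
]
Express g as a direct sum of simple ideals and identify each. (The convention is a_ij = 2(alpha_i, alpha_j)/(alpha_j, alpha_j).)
The diagram associated to this matrix has two connected components: the simple roots {alpha_1, alpha_3, alpha_5, alpha_7} form a chain of 4 nodes with a double edge at one end; the terminal node there is the unique short simple root (B_4), and {alpha_2, alpha_4, alpha_6, alpha_8} form a chain of 4 nodes with a double edge at one end; the terminal node there is the unique short simple root (B_4). A semisimple Lie algebra decomposes uniquely as the direct sum of simple ideals, one per connected component of its Dynkin diagram, so g ≅ B_4 ⊕ B_4 (dimension 36 + 36 = 72).

B4 ⊕ B4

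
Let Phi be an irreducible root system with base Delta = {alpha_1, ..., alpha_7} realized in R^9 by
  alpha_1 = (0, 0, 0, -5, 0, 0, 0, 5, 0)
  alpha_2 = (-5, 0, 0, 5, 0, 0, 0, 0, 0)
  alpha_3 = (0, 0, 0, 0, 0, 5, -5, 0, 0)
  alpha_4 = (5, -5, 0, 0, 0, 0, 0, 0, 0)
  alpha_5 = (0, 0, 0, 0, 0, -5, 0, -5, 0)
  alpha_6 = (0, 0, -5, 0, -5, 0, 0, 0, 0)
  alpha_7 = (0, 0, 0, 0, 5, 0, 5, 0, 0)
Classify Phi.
type A_7

Compute the Cartan integers a_ij = 2(alpha_i, alpha_j)/(alpha_j, alpha_j); the resulting 7x7 Cartan matrix is
[[2, -1, 0, 0, -1, 0, 0], [-1, 2, 0, -1, 0, 0, 0], [0, 0, 2, 0, -1, 0, -1], [0, -1, 0, 2, 0, 0, 0], [-1, 0, -1, 0, 2, 0, 0], [0, 0, 0, 0, 0, 2, -1], [0, 0, -1, 0, 0, -1, 2]].
All simple roots have the same length, so the diagram is simply laced. The associated Dynkin diagram is a chain of 7 nodes with single edges (A_7), so the type is A_7 (the algebra sl(8)).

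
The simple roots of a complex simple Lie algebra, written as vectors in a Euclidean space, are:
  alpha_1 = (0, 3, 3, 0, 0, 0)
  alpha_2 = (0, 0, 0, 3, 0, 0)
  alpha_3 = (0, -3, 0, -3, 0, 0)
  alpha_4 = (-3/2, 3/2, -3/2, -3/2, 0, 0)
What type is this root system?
type F_4

Compute the Cartan integers a_ij = 2(alpha_i, alpha_j)/(alpha_j, alpha_j); the resulting 4x4 Cartan matrix is
[[2, 0, -1, 0], [0, 2, -1, -1], [-1, -2, 2, 0], [0, -1, 0, 2]].
The roots have two lengths (squared-length ratio 2:1); the short ones are alpha_{2,4}. The associated Dynkin diagram is a chain of 4 nodes with a double edge between the middle two (F_4), so the type is F_4.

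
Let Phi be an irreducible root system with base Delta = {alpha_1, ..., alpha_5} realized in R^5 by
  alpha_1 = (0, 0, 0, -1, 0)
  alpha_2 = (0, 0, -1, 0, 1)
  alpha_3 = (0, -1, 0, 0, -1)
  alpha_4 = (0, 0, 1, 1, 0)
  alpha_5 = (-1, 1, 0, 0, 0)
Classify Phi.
B_5

Compute the Cartan integers a_ij = 2(alpha_i, alpha_j)/(alpha_j, alpha_j); the resulting 5x5 Cartan matrix is
[[2, 0, 0, -1, 0], [0, 2, -1, -1, 0], [0, -1, 2, 0, -1], [-2, -1, 0, 2, 0], [0, 0, -1, 0, 2]].
The roots have two lengths (squared-length ratio 2:1); the short ones are alpha_{1}. The associated Dynkin diagram is a chain of 5 nodes with a double edge at one end; the terminal node there is the unique short simple root (B_5), so the type is B_5 (the algebra so(11)).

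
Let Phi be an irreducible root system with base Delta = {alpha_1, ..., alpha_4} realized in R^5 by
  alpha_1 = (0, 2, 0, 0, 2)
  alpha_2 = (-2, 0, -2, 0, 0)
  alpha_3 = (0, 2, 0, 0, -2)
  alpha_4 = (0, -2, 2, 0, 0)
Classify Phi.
D_4 (so(8))

Compute the Cartan integers a_ij = 2(alpha_i, alpha_j)/(alpha_j, alpha_j); the resulting 4x4 Cartan matrix is
[[2, 0, 0, -1], [0, 2, 0, -1], [0, 0, 2, -1], [-1, -1, -1, 2]].
All simple roots have the same length, so the diagram is simply laced. The associated Dynkin diagram is a chain of 2 nodes with a fork of two nodes at one end (D_4), so the type is D_4 (the algebra so(8)).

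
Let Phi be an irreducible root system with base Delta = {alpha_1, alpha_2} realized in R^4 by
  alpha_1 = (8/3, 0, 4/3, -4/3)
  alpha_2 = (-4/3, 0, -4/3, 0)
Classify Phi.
Compute the Cartan integers a_ij = 2(alpha_i, alpha_j)/(alpha_j, alpha_j); the resulting 2x2 Cartan matrix is
[[2, -3], [-1, 2]].
The roots have two lengths (squared-length ratio 3:1); the short ones are alpha_{2}. The associated Dynkin diagram is two nodes joined by a triple edge (G_2), so the type is G_2.

G_2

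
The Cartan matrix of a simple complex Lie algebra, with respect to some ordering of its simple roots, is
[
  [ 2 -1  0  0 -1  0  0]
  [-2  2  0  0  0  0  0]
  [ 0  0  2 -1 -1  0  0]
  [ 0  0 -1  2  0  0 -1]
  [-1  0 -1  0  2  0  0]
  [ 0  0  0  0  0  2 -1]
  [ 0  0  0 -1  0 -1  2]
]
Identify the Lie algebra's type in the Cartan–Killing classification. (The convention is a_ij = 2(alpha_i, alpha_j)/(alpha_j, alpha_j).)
C7

The matrix has rank 7 with 2's on the diagonal. Reading the off-diagonal entries as Dynkin edges (a single edge where a_ij = a_ji = -1; a double or triple edge where a_ij * a_ji = 2 or 3), the diagram is a chain of 7 nodes with a double edge at one end; the terminal node there is the unique long simple root (C_7). One simple-root ordering that puts it in standard form is (alpha_6, alpha_7, alpha_4, alpha_3, alpha_5, alpha_1, alpha_2). So the algebra is type C_7, i.e. sp(14).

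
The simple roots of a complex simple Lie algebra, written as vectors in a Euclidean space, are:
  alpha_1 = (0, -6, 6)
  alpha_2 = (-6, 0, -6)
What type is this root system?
Compute the Cartan integers a_ij = 2(alpha_i, alpha_j)/(alpha_j, alpha_j); the resulting 2x2 Cartan matrix is
[[2, -1], [-1, 2]].
All simple roots have the same length, so the diagram is simply laced. The associated Dynkin diagram is a chain of 2 nodes with single edges (A_2), so the type is A_2 (the algebra sl(3)).

A_2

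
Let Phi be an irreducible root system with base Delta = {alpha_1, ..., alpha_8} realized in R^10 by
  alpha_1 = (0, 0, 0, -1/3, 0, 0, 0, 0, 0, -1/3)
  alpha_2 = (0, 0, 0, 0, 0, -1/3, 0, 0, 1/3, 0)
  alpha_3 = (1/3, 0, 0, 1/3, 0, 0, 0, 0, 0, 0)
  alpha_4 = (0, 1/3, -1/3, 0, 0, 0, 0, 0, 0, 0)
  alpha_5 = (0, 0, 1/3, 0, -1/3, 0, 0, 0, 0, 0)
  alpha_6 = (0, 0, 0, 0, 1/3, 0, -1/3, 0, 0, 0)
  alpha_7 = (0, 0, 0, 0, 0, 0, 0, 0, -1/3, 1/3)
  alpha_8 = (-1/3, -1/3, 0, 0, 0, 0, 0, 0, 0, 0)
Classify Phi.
A_8 (sl(9))

Compute the Cartan integers a_ij = 2(alpha_i, alpha_j)/(alpha_j, alpha_j); the resulting 8x8 Cartan matrix is
[[2, 0, -1, 0, 0, 0, -1, 0], [0, 2, 0, 0, 0, 0, -1, 0], [-1, 0, 2, 0, 0, 0, 0, -1], [0, 0, 0, 2, -1, 0, 0, -1], [0, 0, 0, -1, 2, -1, 0, 0], [0, 0, 0, 0, -1, 2, 0, 0], [-1, -1, 0, 0, 0, 0, 2, 0], [0, 0, -1, -1, 0, 0, 0, 2]].
All simple roots have the same length, so the diagram is simply laced. The associated Dynkin diagram is a chain of 8 nodes with single edges (A_8), so the type is A_8 (the algebra sl(9)).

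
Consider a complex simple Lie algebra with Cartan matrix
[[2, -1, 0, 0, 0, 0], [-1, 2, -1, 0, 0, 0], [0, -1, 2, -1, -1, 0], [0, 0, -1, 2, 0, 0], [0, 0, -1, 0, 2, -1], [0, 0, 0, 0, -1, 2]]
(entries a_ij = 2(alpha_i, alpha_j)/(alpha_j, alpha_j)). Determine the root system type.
The matrix has rank 6 with 2's on the diagonal. Reading the off-diagonal entries as Dynkin edges (a single edge where a_ij = a_ji = -1; a double or triple edge where a_ij * a_ji = 2 or 3), the diagram is a chain of 5 nodes with one extra node attached to the third node from one end (E_6). One simple-root ordering that puts it in standard form is (alpha_6, alpha_4, alpha_5, alpha_3, alpha_2, alpha_1). So the algebra is type E_6.

E_6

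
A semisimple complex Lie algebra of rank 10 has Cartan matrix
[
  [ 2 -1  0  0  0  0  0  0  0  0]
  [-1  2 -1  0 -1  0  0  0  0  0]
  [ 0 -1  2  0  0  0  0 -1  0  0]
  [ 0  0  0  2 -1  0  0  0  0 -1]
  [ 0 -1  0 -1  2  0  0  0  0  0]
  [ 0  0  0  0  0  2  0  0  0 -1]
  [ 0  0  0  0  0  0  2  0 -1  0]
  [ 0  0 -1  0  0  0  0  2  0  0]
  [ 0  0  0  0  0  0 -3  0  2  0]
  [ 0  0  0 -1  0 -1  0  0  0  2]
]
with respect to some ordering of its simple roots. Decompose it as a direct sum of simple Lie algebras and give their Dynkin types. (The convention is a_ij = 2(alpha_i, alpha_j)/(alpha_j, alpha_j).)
type E_8 ⊕ type G_2

The diagram associated to this matrix has two connected components: the simple roots {alpha_1, alpha_2, alpha_3, alpha_4, alpha_5, alpha_6, alpha_8, alpha_10} form a chain of 7 nodes with one extra node attached to the third node from one end (E_8), and {alpha_7, alpha_9} form two nodes joined by a triple edge (G_2). A semisimple Lie algebra decomposes uniquely as the direct sum of simple ideals, one per connected component of its Dynkin diagram, so g ≅ E_8 ⊕ G_2 (dimension 248 + 14 = 262).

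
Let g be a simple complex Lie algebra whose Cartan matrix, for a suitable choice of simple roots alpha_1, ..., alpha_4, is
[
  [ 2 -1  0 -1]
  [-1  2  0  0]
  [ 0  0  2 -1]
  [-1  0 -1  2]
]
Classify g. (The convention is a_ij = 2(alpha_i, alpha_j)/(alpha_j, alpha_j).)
A_4

The matrix has rank 4 with 2's on the diagonal. Reading the off-diagonal entries as Dynkin edges (a single edge where a_ij = a_ji = -1; a double or triple edge where a_ij * a_ji = 2 or 3), the diagram is a chain of 4 nodes with single edges (A_4). One simple-root ordering that puts it in standard form is (alpha_3, alpha_4, alpha_1, alpha_2). So the algebra is type A_4, i.e. sl(5).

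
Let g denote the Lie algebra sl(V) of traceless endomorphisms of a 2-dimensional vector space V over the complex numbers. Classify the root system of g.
type A_1

This is sl(2), which has dimension 2^2 - 1 = 3 and rank 2 - 1 = 1 (a Cartan subalgebra is the diagonal traceless matrices). In the classification of classical Lie algebras, the special linear algebra sl(n+1) has type A_n; here n = 1, so the Dynkin diagram is a chain of 1 nodes with single edges (A_1). Hence the type is A_1.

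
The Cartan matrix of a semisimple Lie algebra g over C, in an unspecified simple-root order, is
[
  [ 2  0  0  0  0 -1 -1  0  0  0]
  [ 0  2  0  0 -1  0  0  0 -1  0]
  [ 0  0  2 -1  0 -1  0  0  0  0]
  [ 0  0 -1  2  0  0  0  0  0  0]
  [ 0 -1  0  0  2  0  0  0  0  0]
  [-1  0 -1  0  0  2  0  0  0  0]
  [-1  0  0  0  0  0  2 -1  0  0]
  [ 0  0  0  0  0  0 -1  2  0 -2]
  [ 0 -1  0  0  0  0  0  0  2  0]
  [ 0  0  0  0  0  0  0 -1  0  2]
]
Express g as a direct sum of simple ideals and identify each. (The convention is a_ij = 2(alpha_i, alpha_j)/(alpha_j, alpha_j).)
The diagram associated to this matrix has two connected components: the simple roots {alpha_2, alpha_5, alpha_9} form a chain of 3 nodes with single edges (A_3), and {alpha_1, alpha_3, alpha_4, alpha_6, alpha_7, alpha_8, alpha_10} form a chain of 7 nodes with a double edge at one end; the terminal node there is the unique short simple root (B_7). A semisimple Lie algebra decomposes uniquely as the direct sum of simple ideals, one per connected component of its Dynkin diagram, so g ≅ A_3 ⊕ B_7 (dimension 15 + 105 = 120).

type A_3 + type B_7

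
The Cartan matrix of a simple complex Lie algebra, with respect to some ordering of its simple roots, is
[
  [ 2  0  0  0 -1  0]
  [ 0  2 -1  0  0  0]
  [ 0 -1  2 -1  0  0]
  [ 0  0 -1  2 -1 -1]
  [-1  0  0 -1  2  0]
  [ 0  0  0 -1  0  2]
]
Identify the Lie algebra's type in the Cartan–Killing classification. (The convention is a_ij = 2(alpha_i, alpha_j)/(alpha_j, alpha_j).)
type E_6

The matrix has rank 6 with 2's on the diagonal. Reading the off-diagonal entries as Dynkin edges (a single edge where a_ij = a_ji = -1; a double or triple edge where a_ij * a_ji = 2 or 3), the diagram is a chain of 5 nodes with one extra node attached to the third node from one end (E_6). One simple-root ordering that puts it in standard form is (alpha_1, alpha_6, alpha_5, alpha_4, alpha_3, alpha_2). So the algebra is type E_6.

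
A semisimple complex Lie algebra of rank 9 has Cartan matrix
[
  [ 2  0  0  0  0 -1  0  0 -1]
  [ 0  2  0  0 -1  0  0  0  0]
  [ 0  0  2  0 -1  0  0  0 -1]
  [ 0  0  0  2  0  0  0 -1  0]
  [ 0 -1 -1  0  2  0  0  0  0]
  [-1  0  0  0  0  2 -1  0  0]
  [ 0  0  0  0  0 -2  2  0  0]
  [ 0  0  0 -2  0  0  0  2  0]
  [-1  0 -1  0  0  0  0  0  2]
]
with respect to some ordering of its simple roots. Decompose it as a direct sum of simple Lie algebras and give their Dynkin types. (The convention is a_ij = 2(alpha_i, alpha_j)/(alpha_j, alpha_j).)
The diagram associated to this matrix has two connected components: the simple roots {alpha_4, alpha_8} form a chain of 2 nodes with a double edge at one end; the terminal node there is the unique short simple root (B_2), and {alpha_1, alpha_2, alpha_3, alpha_5, alpha_6, alpha_7, alpha_9} form a chain of 7 nodes with a double edge at one end; the terminal node there is the unique long simple root (C_7). A semisimple Lie algebra decomposes uniquely as the direct sum of simple ideals, one per connected component of its Dynkin diagram, so g ≅ B_2 ⊕ C_7 (dimension 10 + 105 = 115).

B2 + C7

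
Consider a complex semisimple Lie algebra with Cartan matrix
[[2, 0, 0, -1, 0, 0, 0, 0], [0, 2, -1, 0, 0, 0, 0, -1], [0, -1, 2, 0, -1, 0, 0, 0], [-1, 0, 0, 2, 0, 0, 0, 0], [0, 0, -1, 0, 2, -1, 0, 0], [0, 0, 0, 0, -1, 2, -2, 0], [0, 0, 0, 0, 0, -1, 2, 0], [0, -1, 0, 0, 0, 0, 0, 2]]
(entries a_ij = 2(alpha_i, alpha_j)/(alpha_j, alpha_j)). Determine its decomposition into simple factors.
The diagram associated to this matrix has two connected components: the simple roots {alpha_1, alpha_4} form a chain of 2 nodes with single edges (A_2), and {alpha_2, alpha_3, alpha_5, alpha_6, alpha_7, alpha_8} form a chain of 6 nodes with a double edge at one end; the terminal node there is the unique short simple root (B_6). A semisimple Lie algebra decomposes uniquely as the direct sum of simple ideals, one per connected component of its Dynkin diagram, so g ≅ A_2 ⊕ B_6 (dimension 8 + 78 = 86).

A_2 (sl(3)) + B_6 (so(13))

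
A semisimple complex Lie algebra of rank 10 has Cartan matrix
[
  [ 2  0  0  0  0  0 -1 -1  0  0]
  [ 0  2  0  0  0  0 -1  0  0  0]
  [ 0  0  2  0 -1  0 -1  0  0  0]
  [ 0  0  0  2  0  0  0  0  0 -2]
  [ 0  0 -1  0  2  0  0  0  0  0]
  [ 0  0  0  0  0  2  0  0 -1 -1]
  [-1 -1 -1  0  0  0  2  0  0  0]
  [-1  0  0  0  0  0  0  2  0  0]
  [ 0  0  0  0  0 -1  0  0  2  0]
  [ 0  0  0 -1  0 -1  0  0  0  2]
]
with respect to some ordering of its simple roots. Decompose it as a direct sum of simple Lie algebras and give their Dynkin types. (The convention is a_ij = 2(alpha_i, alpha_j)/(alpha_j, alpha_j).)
C4 ⊕ E6

The diagram associated to this matrix has two connected components: the simple roots {alpha_4, alpha_6, alpha_9, alpha_10} form a chain of 4 nodes with a double edge at one end; the terminal node there is the unique long simple root (C_4), and {alpha_1, alpha_2, alpha_3, alpha_5, alpha_7, alpha_8} form a chain of 5 nodes with one extra node attached to the third node from one end (E_6). A semisimple Lie algebra decomposes uniquely as the direct sum of simple ideals, one per connected component of its Dynkin diagram, so g ≅ C_4 ⊕ E_6 (dimension 36 + 78 = 114).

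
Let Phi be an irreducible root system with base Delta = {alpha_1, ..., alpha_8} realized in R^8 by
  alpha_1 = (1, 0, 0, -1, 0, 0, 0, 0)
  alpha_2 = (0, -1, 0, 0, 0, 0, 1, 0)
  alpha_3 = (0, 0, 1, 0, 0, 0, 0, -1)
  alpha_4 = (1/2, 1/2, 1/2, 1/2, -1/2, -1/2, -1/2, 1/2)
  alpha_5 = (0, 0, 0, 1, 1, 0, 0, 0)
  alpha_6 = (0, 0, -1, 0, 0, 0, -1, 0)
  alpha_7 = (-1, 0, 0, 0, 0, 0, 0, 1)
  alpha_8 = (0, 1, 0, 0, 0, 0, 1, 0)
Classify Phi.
Compute the Cartan integers a_ij = 2(alpha_i, alpha_j)/(alpha_j, alpha_j); the resulting 8x8 Cartan matrix is
[[2, 0, 0, 0, -1, 0, -1, 0], [0, 2, 0, -1, 0, -1, 0, 0], [0, 0, 2, 0, 0, -1, -1, 0], [0, -1, 0, 2, 0, 0, 0, 0], [-1, 0, 0, 0, 2, 0, 0, 0], [0, -1, -1, 0, 0, 2, 0, -1], [-1, 0, -1, 0, 0, 0, 2, 0], [0, 0, 0, 0, 0, -1, 0, 2]].
All simple roots have the same length, so the diagram is simply laced. The associated Dynkin diagram is a chain of 7 nodes with one extra node attached to the third node from one end (E_8), so the type is E_8.

E8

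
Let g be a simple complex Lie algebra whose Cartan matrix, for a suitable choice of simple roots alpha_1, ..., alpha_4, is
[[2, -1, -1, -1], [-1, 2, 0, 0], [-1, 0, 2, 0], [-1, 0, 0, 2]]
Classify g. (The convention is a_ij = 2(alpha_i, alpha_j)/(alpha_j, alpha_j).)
The matrix has rank 4 with 2's on the diagonal. Reading the off-diagonal entries as Dynkin edges (a single edge where a_ij = a_ji = -1; a double or triple edge where a_ij * a_ji = 2 or 3), the diagram is a chain of 2 nodes with a fork of two nodes at one end (D_4). One simple-root ordering that puts it in standard form is (alpha_2, alpha_1, alpha_4, alpha_3). So the algebra is type D_4, i.e. so(8).

type D_4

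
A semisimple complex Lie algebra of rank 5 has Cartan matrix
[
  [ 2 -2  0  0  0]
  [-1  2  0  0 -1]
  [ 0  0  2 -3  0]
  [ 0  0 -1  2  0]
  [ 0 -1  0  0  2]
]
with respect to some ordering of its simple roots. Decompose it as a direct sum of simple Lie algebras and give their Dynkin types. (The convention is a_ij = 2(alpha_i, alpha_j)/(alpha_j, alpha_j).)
The diagram associated to this matrix has two connected components: the simple roots {alpha_1, alpha_2, alpha_5} form a chain of 3 nodes with a double edge at one end; the terminal node there is the unique long simple root (C_3), and {alpha_3, alpha_4} form two nodes joined by a triple edge (G_2). A semisimple Lie algebra decomposes uniquely as the direct sum of simple ideals, one per connected component of its Dynkin diagram, so g ≅ C_3 ⊕ G_2 (dimension 21 + 14 = 35).

C3 ⊕ G2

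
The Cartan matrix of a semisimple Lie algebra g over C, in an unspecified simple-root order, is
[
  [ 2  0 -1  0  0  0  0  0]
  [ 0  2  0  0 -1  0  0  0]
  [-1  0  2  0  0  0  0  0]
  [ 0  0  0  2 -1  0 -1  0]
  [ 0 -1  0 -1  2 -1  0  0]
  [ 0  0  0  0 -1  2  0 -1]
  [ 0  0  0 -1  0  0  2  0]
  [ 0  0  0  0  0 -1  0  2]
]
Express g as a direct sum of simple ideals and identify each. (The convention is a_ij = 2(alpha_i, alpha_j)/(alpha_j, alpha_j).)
A_2 (sl(3)) + E_6

The diagram associated to this matrix has two connected components: the simple roots {alpha_1, alpha_3} form a chain of 2 nodes with single edges (A_2), and {alpha_2, alpha_4, alpha_5, alpha_6, alpha_7, alpha_8} form a chain of 5 nodes with one extra node attached to the third node from one end (E_6). A semisimple Lie algebra decomposes uniquely as the direct sum of simple ideals, one per connected component of its Dynkin diagram, so g ≅ A_2 ⊕ E_6 (dimension 8 + 78 = 86).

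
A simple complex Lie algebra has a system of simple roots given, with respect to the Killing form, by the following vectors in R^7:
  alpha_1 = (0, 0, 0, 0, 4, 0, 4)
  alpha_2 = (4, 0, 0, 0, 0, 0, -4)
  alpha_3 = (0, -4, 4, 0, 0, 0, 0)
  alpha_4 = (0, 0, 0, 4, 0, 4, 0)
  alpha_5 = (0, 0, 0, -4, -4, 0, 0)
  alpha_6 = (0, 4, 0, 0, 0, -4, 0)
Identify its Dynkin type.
A_6

Compute the Cartan integers a_ij = 2(alpha_i, alpha_j)/(alpha_j, alpha_j); the resulting 6x6 Cartan matrix is
[[2, -1, 0, 0, -1, 0], [-1, 2, 0, 0, 0, 0], [0, 0, 2, 0, 0, -1], [0, 0, 0, 2, -1, -1], [-1, 0, 0, -1, 2, 0], [0, 0, -1, -1, 0, 2]].
All simple roots have the same length, so the diagram is simply laced. The associated Dynkin diagram is a chain of 6 nodes with single edges (A_6), so the type is A_6 (the algebra sl(7)).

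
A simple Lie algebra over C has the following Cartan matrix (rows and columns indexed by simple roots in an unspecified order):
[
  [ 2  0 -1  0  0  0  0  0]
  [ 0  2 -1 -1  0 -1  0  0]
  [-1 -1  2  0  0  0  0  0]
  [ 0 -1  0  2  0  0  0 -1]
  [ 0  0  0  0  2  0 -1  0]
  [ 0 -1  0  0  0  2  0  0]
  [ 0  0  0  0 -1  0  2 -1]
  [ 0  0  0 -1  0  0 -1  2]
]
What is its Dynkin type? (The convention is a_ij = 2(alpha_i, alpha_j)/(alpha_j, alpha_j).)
E_8

The matrix has rank 8 with 2's on the diagonal. Reading the off-diagonal entries as Dynkin edges (a single edge where a_ij = a_ji = -1; a double or triple edge where a_ij * a_ji = 2 or 3), the diagram is a chain of 7 nodes with one extra node attached to the third node from one end (E_8). One simple-root ordering that puts it in standard form is (alpha_1, alpha_6, alpha_3, alpha_2, alpha_4, alpha_8, alpha_7, alpha_5). So the algebra is type E_8.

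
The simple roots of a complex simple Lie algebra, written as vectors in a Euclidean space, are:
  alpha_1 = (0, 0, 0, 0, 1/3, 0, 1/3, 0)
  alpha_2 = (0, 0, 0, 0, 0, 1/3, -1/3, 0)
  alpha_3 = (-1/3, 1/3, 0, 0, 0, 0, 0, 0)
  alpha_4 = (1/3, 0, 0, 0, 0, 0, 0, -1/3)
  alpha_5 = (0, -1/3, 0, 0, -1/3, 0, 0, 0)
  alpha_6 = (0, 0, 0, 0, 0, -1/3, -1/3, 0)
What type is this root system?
type D_6

Compute the Cartan integers a_ij = 2(alpha_i, alpha_j)/(alpha_j, alpha_j); the resulting 6x6 Cartan matrix is
[[2, -1, 0, 0, -1, -1], [-1, 2, 0, 0, 0, 0], [0, 0, 2, -1, -1, 0], [0, 0, -1, 2, 0, 0], [-1, 0, -1, 0, 2, 0], [-1, 0, 0, 0, 0, 2]].
All simple roots have the same length, so the diagram is simply laced. The associated Dynkin diagram is a chain of 4 nodes with a fork of two nodes at one end (D_6), so the type is D_6 (the algebra so(12)).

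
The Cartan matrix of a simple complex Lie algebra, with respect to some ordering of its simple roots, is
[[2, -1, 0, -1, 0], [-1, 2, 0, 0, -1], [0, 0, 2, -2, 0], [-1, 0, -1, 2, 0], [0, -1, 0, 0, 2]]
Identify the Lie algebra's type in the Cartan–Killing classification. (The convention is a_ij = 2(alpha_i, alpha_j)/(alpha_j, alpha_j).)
C_5 (sp(10))

The matrix has rank 5 with 2's on the diagonal. Reading the off-diagonal entries as Dynkin edges (a single edge where a_ij = a_ji = -1; a double or triple edge where a_ij * a_ji = 2 or 3), the diagram is a chain of 5 nodes with a double edge at one end; the terminal node there is the unique long simple root (C_5). One simple-root ordering that puts it in standard form is (alpha_5, alpha_2, alpha_1, alpha_4, alpha_3). So the algebra is type C_5, i.e. sp(10).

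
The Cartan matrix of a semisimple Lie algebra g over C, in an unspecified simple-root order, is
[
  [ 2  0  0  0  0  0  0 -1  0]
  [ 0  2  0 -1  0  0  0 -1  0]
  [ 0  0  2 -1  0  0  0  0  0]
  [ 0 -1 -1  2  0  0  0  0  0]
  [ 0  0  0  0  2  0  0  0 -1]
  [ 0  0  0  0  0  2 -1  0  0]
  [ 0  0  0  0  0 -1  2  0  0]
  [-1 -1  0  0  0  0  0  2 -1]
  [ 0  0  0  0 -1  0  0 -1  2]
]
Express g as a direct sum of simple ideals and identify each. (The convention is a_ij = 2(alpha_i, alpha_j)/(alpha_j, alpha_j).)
The diagram associated to this matrix has two connected components: the simple roots {alpha_6, alpha_7} form a chain of 2 nodes with single edges (A_2), and {alpha_1, alpha_2, alpha_3, alpha_4, alpha_5, alpha_8, alpha_9} form a chain of 6 nodes with one extra node attached to the third node from one end (E_7). A semisimple Lie algebra decomposes uniquely as the direct sum of simple ideals, one per connected component of its Dynkin diagram, so g ≅ A_2 ⊕ E_7 (dimension 8 + 133 = 141).

A_2 ⊕ E_7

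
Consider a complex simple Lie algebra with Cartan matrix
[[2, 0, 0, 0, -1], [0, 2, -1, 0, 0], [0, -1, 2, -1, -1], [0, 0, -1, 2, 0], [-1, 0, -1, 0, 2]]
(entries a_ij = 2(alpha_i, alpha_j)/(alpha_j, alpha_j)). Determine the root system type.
type D_5

The matrix has rank 5 with 2's on the diagonal. Reading the off-diagonal entries as Dynkin edges (a single edge where a_ij = a_ji = -1; a double or triple edge where a_ij * a_ji = 2 or 3), the diagram is a chain of 3 nodes with a fork of two nodes at one end (D_5). One simple-root ordering that puts it in standard form is (alpha_1, alpha_5, alpha_3, alpha_4, alpha_2). So the algebra is type D_5, i.e. so(10).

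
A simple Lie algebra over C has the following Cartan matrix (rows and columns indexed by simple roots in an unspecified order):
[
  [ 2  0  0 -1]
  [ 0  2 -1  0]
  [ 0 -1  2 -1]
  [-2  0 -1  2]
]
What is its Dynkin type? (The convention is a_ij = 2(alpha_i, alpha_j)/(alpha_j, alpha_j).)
B_4 (so(9))

The matrix has rank 4 with 2's on the diagonal. Reading the off-diagonal entries as Dynkin edges (a single edge where a_ij = a_ji = -1; a double or triple edge where a_ij * a_ji = 2 or 3), the diagram is a chain of 4 nodes with a double edge at one end; the terminal node there is the unique short simple root (B_4). One simple-root ordering that puts it in standard form is (alpha_2, alpha_3, alpha_4, alpha_1). So the algebra is type B_4, i.e. so(9).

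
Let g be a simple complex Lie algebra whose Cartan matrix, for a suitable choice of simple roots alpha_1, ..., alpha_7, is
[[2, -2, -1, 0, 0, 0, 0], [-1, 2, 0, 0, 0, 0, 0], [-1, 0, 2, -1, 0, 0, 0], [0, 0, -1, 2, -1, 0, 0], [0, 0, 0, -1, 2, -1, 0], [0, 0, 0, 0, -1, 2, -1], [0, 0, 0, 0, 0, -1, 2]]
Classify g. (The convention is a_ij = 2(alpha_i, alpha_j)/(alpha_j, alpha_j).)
The matrix has rank 7 with 2's on the diagonal. Reading the off-diagonal entries as Dynkin edges (a single edge where a_ij = a_ji = -1; a double or triple edge where a_ij * a_ji = 2 or 3), the diagram is a chain of 7 nodes with a double edge at one end; the terminal node there is the unique short simple root (B_7). One simple-root ordering that puts it in standard form is (alpha_7, alpha_6, alpha_5, alpha_4, alpha_3, alpha_1, alpha_2). So the algebra is type B_7, i.e. so(15).

type B_7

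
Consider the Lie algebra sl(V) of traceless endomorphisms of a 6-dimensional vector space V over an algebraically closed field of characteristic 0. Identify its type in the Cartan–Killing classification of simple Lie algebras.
This is sl(6), which has dimension 6^2 - 1 = 35 and rank 6 - 1 = 5 (a Cartan subalgebra is the diagonal traceless matrices). In the classification of classical Lie algebras, the special linear algebra sl(n+1) has type A_n; here n = 5, so the Dynkin diagram is a chain of 5 nodes with single edges (A_5). Hence the type is A_5.

type A_5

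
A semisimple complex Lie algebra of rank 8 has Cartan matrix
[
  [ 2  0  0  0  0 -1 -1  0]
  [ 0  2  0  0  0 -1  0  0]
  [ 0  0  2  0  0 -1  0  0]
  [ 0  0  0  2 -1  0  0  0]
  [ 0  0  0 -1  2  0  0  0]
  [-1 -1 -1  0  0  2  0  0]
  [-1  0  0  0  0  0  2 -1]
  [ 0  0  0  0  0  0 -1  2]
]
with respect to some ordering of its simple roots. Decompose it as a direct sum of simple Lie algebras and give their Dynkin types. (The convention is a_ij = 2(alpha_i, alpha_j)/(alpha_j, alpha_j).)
The diagram associated to this matrix has two connected components: the simple roots {alpha_4, alpha_5} form a chain of 2 nodes with single edges (A_2), and {alpha_1, alpha_2, alpha_3, alpha_6, alpha_7, alpha_8} form a chain of 4 nodes with a fork of two nodes at one end (D_6). A semisimple Lie algebra decomposes uniquely as the direct sum of simple ideals, one per connected component of its Dynkin diagram, so g ≅ A_2 ⊕ D_6 (dimension 8 + 66 = 74).

A2 + D6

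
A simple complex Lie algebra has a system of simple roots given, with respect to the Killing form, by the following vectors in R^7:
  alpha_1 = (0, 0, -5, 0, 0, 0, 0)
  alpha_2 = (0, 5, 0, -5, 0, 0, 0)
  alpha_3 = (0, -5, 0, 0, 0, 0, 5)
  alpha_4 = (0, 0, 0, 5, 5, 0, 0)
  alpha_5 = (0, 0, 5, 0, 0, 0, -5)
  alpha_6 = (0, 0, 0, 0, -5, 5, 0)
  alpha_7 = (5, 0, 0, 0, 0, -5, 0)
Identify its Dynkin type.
Compute the Cartan integers a_ij = 2(alpha_i, alpha_j)/(alpha_j, alpha_j); the resulting 7x7 Cartan matrix is
[[2, 0, 0, 0, -1, 0, 0], [0, 2, -1, -1, 0, 0, 0], [0, -1, 2, 0, -1, 0, 0], [0, -1, 0, 2, 0, -1, 0], [-2, 0, -1, 0, 2, 0, 0], [0, 0, 0, -1, 0, 2, -1], [0, 0, 0, 0, 0, -1, 2]].
The roots have two lengths (squared-length ratio 2:1); the short ones are alpha_{1}. The associated Dynkin diagram is a chain of 7 nodes with a double edge at one end; the terminal node there is the unique short simple root (B_7), so the type is B_7 (the algebra so(15)).

B_7 (so(15))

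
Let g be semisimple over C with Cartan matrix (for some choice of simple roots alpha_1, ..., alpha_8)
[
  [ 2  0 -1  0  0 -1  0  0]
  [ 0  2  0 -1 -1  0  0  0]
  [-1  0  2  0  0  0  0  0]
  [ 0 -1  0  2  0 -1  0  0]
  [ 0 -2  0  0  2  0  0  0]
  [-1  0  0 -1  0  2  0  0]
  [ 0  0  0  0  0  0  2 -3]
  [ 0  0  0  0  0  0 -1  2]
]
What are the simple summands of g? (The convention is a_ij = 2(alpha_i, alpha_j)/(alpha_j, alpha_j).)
type C_6 ⊕ type G_2

The diagram associated to this matrix has two connected components: the simple roots {alpha_1, alpha_2, alpha_3, alpha_4, alpha_5, alpha_6} form a chain of 6 nodes with a double edge at one end; the terminal node there is the unique long simple root (C_6), and {alpha_7, alpha_8} form two nodes joined by a triple edge (G_2). A semisimple Lie algebra decomposes uniquely as the direct sum of simple ideals, one per connected component of its Dynkin diagram, so g ≅ C_6 ⊕ G_2 (dimension 78 + 14 = 92).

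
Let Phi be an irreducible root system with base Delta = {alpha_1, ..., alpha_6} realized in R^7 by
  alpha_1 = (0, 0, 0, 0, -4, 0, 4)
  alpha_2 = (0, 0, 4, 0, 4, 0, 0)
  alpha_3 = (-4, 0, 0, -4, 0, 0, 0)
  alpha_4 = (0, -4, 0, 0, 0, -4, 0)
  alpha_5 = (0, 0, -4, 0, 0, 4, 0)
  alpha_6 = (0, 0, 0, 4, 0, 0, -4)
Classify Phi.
Compute the Cartan integers a_ij = 2(alpha_i, alpha_j)/(alpha_j, alpha_j); the resulting 6x6 Cartan matrix is
[[2, -1, 0, 0, 0, -1], [-1, 2, 0, 0, -1, 0], [0, 0, 2, 0, 0, -1], [0, 0, 0, 2, -1, 0], [0, -1, 0, -1, 2, 0], [-1, 0, -1, 0, 0, 2]].
All simple roots have the same length, so the diagram is simply laced. The associated Dynkin diagram is a chain of 6 nodes with single edges (A_6), so the type is A_6 (the algebra sl(7)).

A6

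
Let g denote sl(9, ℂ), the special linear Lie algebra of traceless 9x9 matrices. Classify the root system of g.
type A_8

This is sl(9), which has dimension 9^2 - 1 = 80 and rank 9 - 1 = 8 (a Cartan subalgebra is the diagonal traceless matrices). In the classification of classical Lie algebras, the special linear algebra sl(n+1) has type A_n; here n = 8, so the Dynkin diagram is a chain of 8 nodes with single edges (A_8). Hence the type is A_8.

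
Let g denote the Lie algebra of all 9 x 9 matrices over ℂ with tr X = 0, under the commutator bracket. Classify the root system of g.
This is sl(9), which has dimension 9^2 - 1 = 80 and rank 9 - 1 = 8 (a Cartan subalgebra is the diagonal traceless matrices). In the classification of classical Lie algebras, the special linear algebra sl(n+1) has type A_n; here n = 8, so the Dynkin diagram is a chain of 8 nodes with single edges (A_8). Hence the type is A_8.

A_8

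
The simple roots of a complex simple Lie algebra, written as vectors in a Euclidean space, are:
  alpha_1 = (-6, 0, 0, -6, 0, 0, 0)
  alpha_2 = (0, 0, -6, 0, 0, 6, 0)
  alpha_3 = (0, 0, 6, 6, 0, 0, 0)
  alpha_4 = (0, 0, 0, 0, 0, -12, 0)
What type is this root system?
C_4 (sp(8))

Compute the Cartan integers a_ij = 2(alpha_i, alpha_j)/(alpha_j, alpha_j); the resulting 4x4 Cartan matrix is
[[2, 0, -1, 0], [0, 2, -1, -1], [-1, -1, 2, 0], [0, -2, 0, 2]].
The roots have two lengths (squared-length ratio 2:1); the short ones are alpha_{1,2,3}. The associated Dynkin diagram is a chain of 4 nodes with a double edge at one end; the terminal node there is the unique long simple root (C_4), so the type is C_4 (the algebra sp(8)).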